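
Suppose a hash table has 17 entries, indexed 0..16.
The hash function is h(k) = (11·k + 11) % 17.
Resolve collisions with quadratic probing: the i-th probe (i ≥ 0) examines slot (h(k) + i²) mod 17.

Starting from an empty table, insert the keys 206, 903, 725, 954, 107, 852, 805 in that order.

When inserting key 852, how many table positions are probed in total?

206: h=16 -> slot 16
903: h=16, probe 16,0 -> slot 0
725: h=13 -> slot 13
954: h=16, probe 16,0,3 -> slot 3
107: h=15 -> slot 15
852: h=16, probe 16,0,3,8 -> slot 8
805: h=9 -> slot 9
Table: [903, ., ., 954, ., ., ., ., 852, 805, ., ., ., 725, ., 107, 206]

4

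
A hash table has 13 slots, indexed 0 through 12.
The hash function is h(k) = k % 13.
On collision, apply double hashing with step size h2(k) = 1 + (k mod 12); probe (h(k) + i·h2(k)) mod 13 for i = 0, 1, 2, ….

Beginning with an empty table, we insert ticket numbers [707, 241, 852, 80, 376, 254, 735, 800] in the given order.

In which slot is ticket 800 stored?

707: h=5 → slot 5
241: h=7 → slot 7
852: h=7, h2=1, probe 7,8 → slot 8
80: h=2 → slot 2
376: h=12 → slot 12
254: h=7, h2=3, probe 7,10 → slot 10
735: h=7, h2=4, probe 7,11 → slot 11
800: h=7, h2=9, probe 7,3 → slot 3
Table: [—, —, 80, 800, —, 707, —, 241, 852, —, 254, 735, 376]

3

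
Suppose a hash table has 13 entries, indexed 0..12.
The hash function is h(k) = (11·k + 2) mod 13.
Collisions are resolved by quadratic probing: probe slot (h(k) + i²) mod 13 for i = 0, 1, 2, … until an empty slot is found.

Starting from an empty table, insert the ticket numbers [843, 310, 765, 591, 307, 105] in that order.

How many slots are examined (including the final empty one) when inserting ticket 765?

843: h=6 -> slot 6
310: h=6, probe 6,7 -> slot 7
765: h=6, probe 6,7,10 -> slot 10
591: h=3 -> slot 3
307: h=12 -> slot 12
105: h=0 -> slot 0
Table: [105, —, —, 591, —, —, 843, 310, —, —, 765, —, 307]

3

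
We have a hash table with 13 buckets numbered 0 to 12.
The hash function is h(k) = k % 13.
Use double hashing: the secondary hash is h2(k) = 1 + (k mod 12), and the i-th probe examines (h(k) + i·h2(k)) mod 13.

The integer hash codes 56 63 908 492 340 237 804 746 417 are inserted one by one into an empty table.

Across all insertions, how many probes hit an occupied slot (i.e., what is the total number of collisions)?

4

56: h=4 -> slot 4
63: h=11 -> slot 11
908: h=11, h2=9, probe 11,7 -> slot 7
492: h=11, h2=1, probe 11,12 -> slot 12
340: h=2 -> slot 2
237: h=3 -> slot 3
804: h=11, h2=1, probe 11,12,0 -> slot 0
746: h=5 -> slot 5
417: h=1 -> slot 1
Table: [804, 417, 340, 237, 56, 746, -, 908, -, -, -, 63, 492]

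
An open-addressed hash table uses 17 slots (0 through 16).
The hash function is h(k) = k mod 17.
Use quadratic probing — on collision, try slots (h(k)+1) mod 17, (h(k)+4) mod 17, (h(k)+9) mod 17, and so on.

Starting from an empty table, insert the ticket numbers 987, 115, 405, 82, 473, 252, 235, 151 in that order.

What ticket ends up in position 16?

987: h=1 -> slot 1
115: h=13 -> slot 13
405: h=14 -> slot 14
82: h=14, probe 14,15 -> slot 15
473: h=14, probe 14,15,1,6 -> slot 6
252: h=14, probe 14,15,1,6,13,5 -> slot 5
235: h=14, probe 14,15,1,6,13,5,16 -> slot 16
151: h=15, probe 15,16,2 -> slot 2
Table: [_, 987, 151, _, _, 252, 473, _, _, _, _, _, _, 115, 405, 82, 235]

235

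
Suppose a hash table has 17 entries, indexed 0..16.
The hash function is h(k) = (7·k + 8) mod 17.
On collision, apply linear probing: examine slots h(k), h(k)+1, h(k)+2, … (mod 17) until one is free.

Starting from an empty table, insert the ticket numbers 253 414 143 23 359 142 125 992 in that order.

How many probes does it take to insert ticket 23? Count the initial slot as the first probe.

253 hashes to 11; slot 11 is free → place at 11.
414 hashes to 16; slot 16 is free → place at 16.
143 hashes to 6; slot 6 is free → place at 6.
23 hashes to 16; 16 taken → place at 0.
359 hashes to 5; slot 5 is free → place at 5.
142 hashes to 16; 16,0 taken → place at 1.
125 hashes to 16; 16,0,1 taken → place at 2.
992 hashes to 16; 16,0,1,2 taken → place at 3.
Table: [23, 142, 125, 992, _, 359, 143, _, _, _, _, 253, _, _, _, _, 414]

2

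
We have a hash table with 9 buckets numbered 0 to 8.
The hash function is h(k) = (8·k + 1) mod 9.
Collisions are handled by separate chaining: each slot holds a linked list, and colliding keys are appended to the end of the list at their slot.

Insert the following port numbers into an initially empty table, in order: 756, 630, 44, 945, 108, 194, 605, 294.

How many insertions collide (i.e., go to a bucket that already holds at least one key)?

3

Insert 756: h=1, bucket 1 empty -> new chain.
Insert 630: h=1, bucket 1 nonempty -> append to chain.
Insert 44: h=2, bucket 2 empty -> new chain.
Insert 945: h=1, bucket 1 nonempty -> append to chain.
Insert 108: h=1, bucket 1 nonempty -> append to chain.
Insert 194: h=5, bucket 5 empty -> new chain.
Insert 605: h=8, bucket 8 empty -> new chain.
Insert 294: h=4, bucket 4 empty -> new chain.
Final buckets:
0: —
1: 756 -> 630 -> 945 -> 108
2: 44
3: —
4: 294
5: 194
6: —
7: —
8: 605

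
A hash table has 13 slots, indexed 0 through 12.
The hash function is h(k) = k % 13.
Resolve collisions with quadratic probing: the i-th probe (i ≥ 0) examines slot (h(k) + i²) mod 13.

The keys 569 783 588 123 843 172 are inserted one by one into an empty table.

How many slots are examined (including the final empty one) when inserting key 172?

3

Insert 569: h=10, slot 10 empty -> index 10.
Insert 783: h=3, slot 3 empty -> index 3.
Insert 588: h=3, slot 3 occupied -> index 4.
Insert 123: h=6, slot 6 empty -> index 6.
Insert 843: h=11, slot 11 empty -> index 11.
Insert 172: h=3, slots 3,4 occupied -> index 7.
Table: [., ., ., 783, 588, ., 123, 172, ., ., 569, 843, .]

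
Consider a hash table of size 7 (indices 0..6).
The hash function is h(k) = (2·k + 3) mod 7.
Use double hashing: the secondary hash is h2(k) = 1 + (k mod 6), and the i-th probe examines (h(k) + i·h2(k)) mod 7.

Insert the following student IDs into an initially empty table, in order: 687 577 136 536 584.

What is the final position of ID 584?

Insert 687: h=5, slot 5 empty → index 5.
Insert 577: h=2, slot 2 empty → index 2.
Insert 136: h=2, h2=5, slot 2 occupied → index 0.
Insert 536: h=4, slot 4 empty → index 4.
Insert 584: h=2, h2=3, slots 2,5 occupied → index 1.
Table: [136, 584, 577, ∅, 536, 687, ∅]

1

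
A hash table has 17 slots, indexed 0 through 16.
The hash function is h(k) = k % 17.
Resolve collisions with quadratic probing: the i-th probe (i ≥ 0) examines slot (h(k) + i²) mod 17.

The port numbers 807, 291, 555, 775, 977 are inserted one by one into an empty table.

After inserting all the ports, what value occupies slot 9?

807: h=8 → slot 8
291: h=2 → slot 2
555: h=11 → slot 11
775: h=10 → slot 10
977: h=8, probe 8,9 → slot 9
Table: [_, _, 291, _, _, _, _, _, 807, 977, 775, 555, _, _, _, _, _]

977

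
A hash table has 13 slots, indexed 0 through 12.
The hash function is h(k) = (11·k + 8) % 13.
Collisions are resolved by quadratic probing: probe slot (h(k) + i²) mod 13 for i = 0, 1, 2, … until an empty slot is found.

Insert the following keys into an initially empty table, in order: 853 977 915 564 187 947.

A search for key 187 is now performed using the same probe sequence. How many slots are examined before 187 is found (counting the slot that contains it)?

Insert 853: h=5, slot 5 empty → index 5.
Insert 977: h=4, slot 4 empty → index 4.
Insert 915: h=11, slot 11 empty → index 11.
Insert 564: h=11, slot 11 occupied → index 12.
Insert 187: h=11, slots 11,12 occupied → index 2.
Insert 947: h=12, slot 12 occupied → index 0.
Table: [947, _, 187, _, 977, 853, _, _, _, _, _, 915, 564]
Lookup 187: h=11, probe 11,12,2 → found at 2.

3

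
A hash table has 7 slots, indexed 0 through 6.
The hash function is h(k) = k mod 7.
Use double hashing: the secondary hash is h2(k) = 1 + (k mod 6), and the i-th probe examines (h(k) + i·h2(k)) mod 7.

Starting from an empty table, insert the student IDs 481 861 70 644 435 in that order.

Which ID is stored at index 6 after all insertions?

481 hashes to 5; slot 5 is free => place at 5.
861 hashes to 0; slot 0 is free => place at 0.
70 hashes to 0, h2=5; 0,5 taken => place at 3.
644 hashes to 0, h2=3; 0,3 taken => place at 6.
435 hashes to 1; slot 1 is free => place at 1.
Table: [861, 435, ., 70, ., 481, 644]

644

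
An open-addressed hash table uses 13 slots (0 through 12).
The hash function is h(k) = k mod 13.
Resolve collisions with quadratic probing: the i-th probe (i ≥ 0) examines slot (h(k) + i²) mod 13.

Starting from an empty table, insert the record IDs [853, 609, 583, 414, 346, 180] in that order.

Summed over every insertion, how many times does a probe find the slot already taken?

Insert 853: h=8, slot 8 empty -> index 8.
Insert 609: h=11, slot 11 empty -> index 11.
Insert 583: h=11, slot 11 occupied -> index 12.
Insert 414: h=11, slots 11,12 occupied -> index 2.
Insert 346: h=8, slot 8 occupied -> index 9.
Insert 180: h=11, slots 11,12,2 occupied -> index 7.
Table: [_, _, 414, _, _, _, _, 180, 853, 346, _, 609, 583]

7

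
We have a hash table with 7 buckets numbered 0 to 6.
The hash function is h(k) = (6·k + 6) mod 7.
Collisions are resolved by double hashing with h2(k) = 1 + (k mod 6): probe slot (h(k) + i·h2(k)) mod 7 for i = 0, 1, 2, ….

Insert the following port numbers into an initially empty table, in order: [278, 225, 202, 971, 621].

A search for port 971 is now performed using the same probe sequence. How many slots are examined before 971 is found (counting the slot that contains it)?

3

278 hashes to 1; slot 1 is free => place at 1.
225 hashes to 5; slot 5 is free => place at 5.
202 hashes to 0; slot 0 is free => place at 0.
971 hashes to 1, h2=6; 1,0 taken => place at 6.
621 hashes to 1, h2=4; 1,5 taken => place at 2.
Table: [202, 278, 621, ∅, ∅, 225, 971]
Lookup 971: h=1, h2=6, probe 1,0,6 → found at 6.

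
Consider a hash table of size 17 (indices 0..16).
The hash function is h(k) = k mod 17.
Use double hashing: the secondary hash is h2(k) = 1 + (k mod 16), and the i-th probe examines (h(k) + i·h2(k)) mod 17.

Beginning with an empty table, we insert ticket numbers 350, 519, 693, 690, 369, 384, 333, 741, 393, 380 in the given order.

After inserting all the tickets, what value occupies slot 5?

Insert 350: h=10, slot 10 empty → index 10.
Insert 519: h=9, slot 9 empty → index 9.
Insert 693: h=13, slot 13 empty → index 13.
Insert 690: h=10, h2=3, slots 10,13 occupied → index 16.
Insert 369: h=12, slot 12 empty → index 12.
Insert 384: h=10, h2=1, slot 10 occupied → index 11.
Insert 333: h=10, h2=14, slot 10 occupied → index 7.
Insert 741: h=10, h2=6, slots 10,16 occupied → index 5.
Insert 393: h=2, slot 2 empty → index 2.
Insert 380: h=6, slot 6 empty → index 6.
Table: [—, —, 393, —, —, 741, 380, 333, —, 519, 350, 384, 369, 693, —, —, 690]

741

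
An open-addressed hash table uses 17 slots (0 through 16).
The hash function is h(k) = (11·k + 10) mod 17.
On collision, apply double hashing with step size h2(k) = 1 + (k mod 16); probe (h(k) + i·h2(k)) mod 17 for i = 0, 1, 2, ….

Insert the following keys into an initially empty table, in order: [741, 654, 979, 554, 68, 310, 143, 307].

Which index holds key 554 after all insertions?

12

741: h=1 -> slot 1
654: h=13 -> slot 13
979: h=1, h2=4, probe 1,5 -> slot 5
554: h=1, h2=11, probe 1,12 -> slot 12
68: h=10 -> slot 10
310: h=3 -> slot 3
143: h=2 -> slot 2
307: h=4 -> slot 4
Table: [—, 741, 143, 310, 307, 979, —, —, —, —, 68, —, 554, 654, —, —, —]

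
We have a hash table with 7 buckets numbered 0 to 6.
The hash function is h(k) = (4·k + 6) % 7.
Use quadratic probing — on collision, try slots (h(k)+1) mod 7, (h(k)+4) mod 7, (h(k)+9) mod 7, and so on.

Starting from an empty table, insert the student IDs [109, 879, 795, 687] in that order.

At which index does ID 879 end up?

2

109: h=1 => slot 1
879: h=1, probe 1,2 => slot 2
795: h=1, probe 1,2,5 => slot 5
687: h=3 => slot 3
Table: [∅, 109, 879, 687, ∅, 795, ∅]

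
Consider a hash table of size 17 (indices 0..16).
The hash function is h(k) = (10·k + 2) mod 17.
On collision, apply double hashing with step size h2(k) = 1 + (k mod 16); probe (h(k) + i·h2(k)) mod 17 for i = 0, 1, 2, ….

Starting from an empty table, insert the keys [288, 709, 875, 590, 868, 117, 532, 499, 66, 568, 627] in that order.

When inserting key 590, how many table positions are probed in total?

Insert 288: h=9, slot 9 empty -> index 9.
Insert 709: h=3, slot 3 empty -> index 3.
Insert 875: h=14, slot 14 empty -> index 14.
Insert 590: h=3, h2=15, slot 3 occupied -> index 1.
Insert 868: h=12, slot 12 empty -> index 12.
Insert 117: h=16, slot 16 empty -> index 16.
Insert 532: h=1, h2=5, slot 1 occupied -> index 6.
Insert 499: h=11, slot 11 empty -> index 11.
Insert 66: h=16, h2=3, slot 16 occupied -> index 2.
Insert 568: h=4, slot 4 empty -> index 4.
Insert 627: h=16, h2=4, slots 16,3 occupied -> index 7.
Table: [-, 590, 66, 709, 568, -, 532, 627, -, 288, -, 499, 868, -, 875, -, 117]

2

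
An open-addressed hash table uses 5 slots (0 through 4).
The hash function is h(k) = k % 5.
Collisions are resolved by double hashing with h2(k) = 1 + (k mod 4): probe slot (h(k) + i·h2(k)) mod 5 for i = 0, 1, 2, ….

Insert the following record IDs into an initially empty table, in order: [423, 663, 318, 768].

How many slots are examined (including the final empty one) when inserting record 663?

2

Insert 423: h=3, slot 3 empty → index 3.
Insert 663: h=3, h2=4, slot 3 occupied → index 2.
Insert 318: h=3, h2=3, slot 3 occupied → index 1.
Insert 768: h=3, h2=1, slot 3 occupied → index 4.
Table: [_, 318, 663, 423, 768]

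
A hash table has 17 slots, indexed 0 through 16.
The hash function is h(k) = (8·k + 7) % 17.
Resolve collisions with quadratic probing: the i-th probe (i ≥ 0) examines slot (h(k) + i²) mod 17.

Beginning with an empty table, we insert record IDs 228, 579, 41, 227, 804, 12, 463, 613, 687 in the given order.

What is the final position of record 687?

Insert 228: h=12, slot 12 empty => index 12.
Insert 579: h=15, slot 15 empty => index 15.
Insert 41: h=12, slot 12 occupied => index 13.
Insert 227: h=4, slot 4 empty => index 4.
Insert 804: h=13, slot 13 occupied => index 14.
Insert 12: h=1, slot 1 empty => index 1.
Insert 463: h=5, slot 5 empty => index 5.
Insert 613: h=15, slot 15 occupied => index 16.
Insert 687: h=12, slots 12,13,16,4 occupied => index 11.
Table: [., 12, ., ., 227, 463, ., ., ., ., ., 687, 228, 41, 804, 579, 613]

11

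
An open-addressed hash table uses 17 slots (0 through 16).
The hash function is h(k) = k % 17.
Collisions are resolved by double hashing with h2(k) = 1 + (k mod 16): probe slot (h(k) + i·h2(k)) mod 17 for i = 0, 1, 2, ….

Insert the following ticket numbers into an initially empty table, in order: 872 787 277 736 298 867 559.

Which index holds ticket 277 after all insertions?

872 hashes to 5; slot 5 is free → place at 5.
787 hashes to 5, h2=4; 5 taken → place at 9.
277 hashes to 5, h2=6; 5 taken → place at 11.
736 hashes to 5, h2=1; 5 taken → place at 6.
298 hashes to 9, h2=11; 9 taken → place at 3.
867 hashes to 0; slot 0 is free → place at 0.
559 hashes to 15; slot 15 is free → place at 15.
Table: [867, ., ., 298, ., 872, 736, ., ., 787, ., 277, ., ., ., 559, .]

11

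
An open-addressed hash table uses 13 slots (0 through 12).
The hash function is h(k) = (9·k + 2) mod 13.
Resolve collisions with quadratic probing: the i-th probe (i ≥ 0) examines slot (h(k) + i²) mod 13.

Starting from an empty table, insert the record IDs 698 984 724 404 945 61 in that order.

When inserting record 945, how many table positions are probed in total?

Insert 698: h=5, slot 5 empty -> index 5.
Insert 984: h=5, slot 5 occupied -> index 6.
Insert 724: h=5, slots 5,6 occupied -> index 9.
Insert 404: h=11, slot 11 empty -> index 11.
Insert 945: h=5, slots 5,6,9 occupied -> index 1.
Insert 61: h=5, slots 5,6,9,1 occupied -> index 8.
Table: [., 945, ., ., ., 698, 984, ., 61, 724, ., 404, .]

4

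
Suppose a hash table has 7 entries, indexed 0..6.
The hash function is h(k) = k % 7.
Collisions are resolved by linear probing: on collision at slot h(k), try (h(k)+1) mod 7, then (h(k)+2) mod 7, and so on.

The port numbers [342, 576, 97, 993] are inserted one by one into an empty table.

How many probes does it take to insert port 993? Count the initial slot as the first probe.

342 hashes to 6; slot 6 is free -> place at 6.
576 hashes to 2; slot 2 is free -> place at 2.
97 hashes to 6; 6 taken -> place at 0.
993 hashes to 6; 6,0 taken -> place at 1.
Table: [97, 993, 576, ∅, ∅, ∅, 342]

3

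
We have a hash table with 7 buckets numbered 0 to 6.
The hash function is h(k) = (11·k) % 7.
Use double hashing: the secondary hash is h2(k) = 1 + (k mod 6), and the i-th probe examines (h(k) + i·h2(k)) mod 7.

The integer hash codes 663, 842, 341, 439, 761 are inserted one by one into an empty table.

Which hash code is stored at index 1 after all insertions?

663: h=6 => slot 6
842: h=1 => slot 1
341: h=6, h2=6, probe 6,5 => slot 5
439: h=6, h2=2, probe 6,1,3 => slot 3
761: h=6, h2=6, probe 6,5,4 => slot 4
Table: [-, 842, -, 439, 761, 341, 663]

842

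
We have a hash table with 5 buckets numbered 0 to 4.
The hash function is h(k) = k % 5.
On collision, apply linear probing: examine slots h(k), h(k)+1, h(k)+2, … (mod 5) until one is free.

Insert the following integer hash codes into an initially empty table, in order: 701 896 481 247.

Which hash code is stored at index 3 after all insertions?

481

Insert 701: h=1, slot 1 empty → index 1.
Insert 896: h=1, slot 1 occupied → index 2.
Insert 481: h=1, slots 1,2 occupied → index 3.
Insert 247: h=2, slots 2,3 occupied → index 4.
Table: [—, 701, 896, 481, 247]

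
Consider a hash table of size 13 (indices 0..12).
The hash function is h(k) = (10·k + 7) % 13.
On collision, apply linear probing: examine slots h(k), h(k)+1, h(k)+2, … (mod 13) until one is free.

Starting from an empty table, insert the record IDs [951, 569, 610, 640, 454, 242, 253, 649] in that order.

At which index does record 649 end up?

Insert 951: h=1, slot 1 empty → index 1.
Insert 569: h=3, slot 3 empty → index 3.
Insert 610: h=10, slot 10 empty → index 10.
Insert 640: h=11, slot 11 empty → index 11.
Insert 454: h=10, slots 10,11 occupied → index 12.
Insert 242: h=9, slot 9 empty → index 9.
Insert 253: h=2, slot 2 empty → index 2.
Insert 649: h=10, slots 10,11,12 occupied → index 0.
Table: [649, 951, 253, 569, _, _, _, _, _, 242, 610, 640, 454]

0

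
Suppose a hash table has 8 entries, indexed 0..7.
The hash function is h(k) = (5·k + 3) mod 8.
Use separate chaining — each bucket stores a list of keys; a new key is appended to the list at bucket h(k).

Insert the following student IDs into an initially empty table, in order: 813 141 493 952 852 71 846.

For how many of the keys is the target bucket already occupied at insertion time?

2

Insert 813: h=4, bucket 4 empty → new chain.
Insert 141: h=4, bucket 4 nonempty → append to chain.
Insert 493: h=4, bucket 4 nonempty → append to chain.
Insert 952: h=3, bucket 3 empty → new chain.
Insert 852: h=7, bucket 7 empty → new chain.
Insert 71: h=6, bucket 6 empty → new chain.
Insert 846: h=1, bucket 1 empty → new chain.
Final buckets:
0: .
1: 846
2: .
3: 952
4: 813 -> 141 -> 493
5: .
6: 71
7: 852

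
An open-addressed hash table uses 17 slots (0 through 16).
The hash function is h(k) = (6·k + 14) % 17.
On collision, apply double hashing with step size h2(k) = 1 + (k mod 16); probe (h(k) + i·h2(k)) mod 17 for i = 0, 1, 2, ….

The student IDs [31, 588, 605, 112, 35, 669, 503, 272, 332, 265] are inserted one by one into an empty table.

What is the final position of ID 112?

Insert 31: h=13, slot 13 empty → index 13.
Insert 588: h=6, slot 6 empty → index 6.
Insert 605: h=6, h2=14, slot 6 occupied → index 3.
Insert 112: h=6, h2=1, slot 6 occupied → index 7.
Insert 35: h=3, h2=4, slots 3,7 occupied → index 11.
Insert 669: h=16, slot 16 empty → index 16.
Insert 503: h=6, h2=8, slot 6 occupied → index 14.
Insert 272: h=14, h2=1, slot 14 occupied → index 15.
Insert 332: h=0, slot 0 empty → index 0.
Insert 265: h=6, h2=10, slots 6,16 occupied → index 9.
Table: [332, ∅, ∅, 605, ∅, ∅, 588, 112, ∅, 265, ∅, 35, ∅, 31, 503, 272, 669]

7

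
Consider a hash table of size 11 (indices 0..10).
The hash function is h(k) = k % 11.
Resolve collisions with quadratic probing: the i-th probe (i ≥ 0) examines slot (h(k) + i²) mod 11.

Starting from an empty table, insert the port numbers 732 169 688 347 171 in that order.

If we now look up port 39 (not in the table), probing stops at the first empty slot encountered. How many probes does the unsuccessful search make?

732: h=6 -> slot 6
169: h=4 -> slot 4
688: h=6, probe 6,7 -> slot 7
347: h=6, probe 6,7,10 -> slot 10
171: h=6, probe 6,7,10,4,0 -> slot 0
Table: [171, —, —, —, 169, —, 732, 688, —, —, 347]
Lookup 39: h=6, probe 6,7,10,4,0,9 → slot 9 empty, not found.

6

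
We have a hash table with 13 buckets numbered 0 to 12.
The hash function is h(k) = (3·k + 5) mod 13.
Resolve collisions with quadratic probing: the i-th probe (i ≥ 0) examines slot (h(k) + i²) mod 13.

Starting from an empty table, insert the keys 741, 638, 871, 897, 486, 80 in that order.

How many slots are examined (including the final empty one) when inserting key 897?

741 hashes to 5; slot 5 is free -> place at 5.
638 hashes to 8; slot 8 is free -> place at 8.
871 hashes to 5; 5 taken -> place at 6.
897 hashes to 5; 5,6 taken -> place at 9.
486 hashes to 7; slot 7 is free -> place at 7.
80 hashes to 11; slot 11 is free -> place at 11.
Table: [_, _, _, _, _, 741, 871, 486, 638, 897, _, 80, _]

3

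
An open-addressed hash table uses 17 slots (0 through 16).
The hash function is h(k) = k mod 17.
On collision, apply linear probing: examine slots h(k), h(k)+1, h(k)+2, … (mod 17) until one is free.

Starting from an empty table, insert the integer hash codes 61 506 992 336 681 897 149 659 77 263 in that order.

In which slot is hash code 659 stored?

61 hashes to 10; slot 10 is free -> place at 10.
506 hashes to 13; slot 13 is free -> place at 13.
992 hashes to 6; slot 6 is free -> place at 6.
336 hashes to 13; 13 taken -> place at 14.
681 hashes to 1; slot 1 is free -> place at 1.
897 hashes to 13; 13,14 taken -> place at 15.
149 hashes to 13; 13,14,15 taken -> place at 16.
659 hashes to 13; 13,14,15,16 taken -> place at 0.
77 hashes to 9; slot 9 is free -> place at 9.
263 hashes to 8; slot 8 is free -> place at 8.
Table: [659, 681, -, -, -, -, 992, -, 263, 77, 61, -, -, 506, 336, 897, 149]

0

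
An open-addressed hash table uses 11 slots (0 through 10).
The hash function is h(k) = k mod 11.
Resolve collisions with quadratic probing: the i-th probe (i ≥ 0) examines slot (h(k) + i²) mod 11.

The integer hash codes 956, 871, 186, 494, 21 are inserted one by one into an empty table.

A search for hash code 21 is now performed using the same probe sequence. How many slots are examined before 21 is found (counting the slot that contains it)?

Insert 956: h=10, slot 10 empty => index 10.
Insert 871: h=2, slot 2 empty => index 2.
Insert 186: h=10, slot 10 occupied => index 0.
Insert 494: h=10, slots 10,0 occupied => index 3.
Insert 21: h=10, slots 10,0,3 occupied => index 8.
Table: [186, —, 871, 494, —, —, —, —, 21, —, 956]
Lookup 21: h=10, probe 10,0,3,8 → found at 8.

4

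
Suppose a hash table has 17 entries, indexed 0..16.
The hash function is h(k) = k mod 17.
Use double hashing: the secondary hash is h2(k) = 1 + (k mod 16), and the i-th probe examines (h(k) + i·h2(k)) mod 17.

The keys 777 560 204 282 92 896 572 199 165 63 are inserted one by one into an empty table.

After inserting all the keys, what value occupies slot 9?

777: h=12 → slot 12
560: h=16 → slot 16
204: h=0 → slot 0
282: h=10 → slot 10
92: h=7 → slot 7
896: h=12, h2=1, probe 12,13 → slot 13
572: h=11 → slot 11
199: h=12, h2=8, probe 12,3 → slot 3
165: h=12, h2=6, probe 12,1 → slot 1
63: h=12, h2=16, probe 12,11,10,9 → slot 9
Table: [204, 165, —, 199, —, —, —, 92, —, 63, 282, 572, 777, 896, —, —, 560]

63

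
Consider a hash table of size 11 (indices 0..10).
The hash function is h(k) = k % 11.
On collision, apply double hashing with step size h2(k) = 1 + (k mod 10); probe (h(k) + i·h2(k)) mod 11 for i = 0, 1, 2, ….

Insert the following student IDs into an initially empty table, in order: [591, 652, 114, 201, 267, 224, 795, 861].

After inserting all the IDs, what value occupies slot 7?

Insert 591: h=8, slot 8 empty => index 8.
Insert 652: h=3, slot 3 empty => index 3.
Insert 114: h=4, slot 4 empty => index 4.
Insert 201: h=3, h2=2, slot 3 occupied => index 5.
Insert 267: h=3, h2=8, slot 3 occupied => index 0.
Insert 224: h=4, h2=5, slot 4 occupied => index 9.
Insert 795: h=3, h2=6, slots 3,9,4 occupied => index 10.
Insert 861: h=3, h2=2, slots 3,5 occupied => index 7.
Table: [267, -, -, 652, 114, 201, -, 861, 591, 224, 795]

861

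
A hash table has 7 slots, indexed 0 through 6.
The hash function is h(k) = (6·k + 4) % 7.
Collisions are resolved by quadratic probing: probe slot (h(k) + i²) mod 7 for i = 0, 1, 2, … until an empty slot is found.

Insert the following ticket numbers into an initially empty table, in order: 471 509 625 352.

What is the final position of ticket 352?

471 hashes to 2; slot 2 is free → place at 2.
509 hashes to 6; slot 6 is free → place at 6.
625 hashes to 2; 2 taken → place at 3.
352 hashes to 2; 2,3,6 taken → place at 4.
Table: [_, _, 471, 625, 352, _, 509]

4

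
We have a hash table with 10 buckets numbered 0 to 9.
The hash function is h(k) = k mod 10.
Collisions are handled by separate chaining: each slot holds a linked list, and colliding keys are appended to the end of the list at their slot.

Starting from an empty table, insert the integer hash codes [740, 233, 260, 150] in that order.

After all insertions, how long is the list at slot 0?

3

Insert 740: h=0, bucket 0 empty → new chain.
Insert 233: h=3, bucket 3 empty → new chain.
Insert 260: h=0, bucket 0 nonempty → append to chain.
Insert 150: h=0, bucket 0 nonempty → append to chain.
Final buckets:
0: 740 -> 260 -> 150
1: ∅
2: ∅
3: 233
4: ∅
5: ∅
6: ∅
7: ∅
8: ∅
9: ∅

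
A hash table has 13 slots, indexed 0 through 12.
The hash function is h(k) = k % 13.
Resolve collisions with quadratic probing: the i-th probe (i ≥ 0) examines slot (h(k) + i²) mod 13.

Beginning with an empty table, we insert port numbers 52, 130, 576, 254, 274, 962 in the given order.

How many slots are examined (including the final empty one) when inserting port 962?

4

52: h=0 -> slot 0
130: h=0, probe 0,1 -> slot 1
576: h=4 -> slot 4
254: h=7 -> slot 7
274: h=1, probe 1,2 -> slot 2
962: h=0, probe 0,1,4,9 -> slot 9
Table: [52, 130, 274, —, 576, —, —, 254, —, 962, —, —, —]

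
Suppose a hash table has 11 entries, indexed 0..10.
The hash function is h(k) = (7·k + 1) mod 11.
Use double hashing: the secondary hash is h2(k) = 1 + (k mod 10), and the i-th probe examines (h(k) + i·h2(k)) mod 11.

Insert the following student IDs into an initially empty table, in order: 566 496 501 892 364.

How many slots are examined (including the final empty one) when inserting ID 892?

Insert 566: h=3, slot 3 empty => index 3.
Insert 496: h=8, slot 8 empty => index 8.
Insert 501: h=10, slot 10 empty => index 10.
Insert 892: h=8, h2=3, slot 8 occupied => index 0.
Insert 364: h=8, h2=5, slot 8 occupied => index 2.
Table: [892, _, 364, 566, _, _, _, _, 496, _, 501]

2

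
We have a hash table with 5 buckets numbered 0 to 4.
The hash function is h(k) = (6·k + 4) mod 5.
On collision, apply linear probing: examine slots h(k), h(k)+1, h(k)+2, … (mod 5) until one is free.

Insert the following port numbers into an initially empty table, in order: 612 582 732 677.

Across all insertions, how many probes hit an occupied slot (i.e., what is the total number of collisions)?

6

Insert 612: h=1, slot 1 empty => index 1.
Insert 582: h=1, slot 1 occupied => index 2.
Insert 732: h=1, slots 1,2 occupied => index 3.
Insert 677: h=1, slots 1,2,3 occupied => index 4.
Table: [—, 612, 582, 732, 677]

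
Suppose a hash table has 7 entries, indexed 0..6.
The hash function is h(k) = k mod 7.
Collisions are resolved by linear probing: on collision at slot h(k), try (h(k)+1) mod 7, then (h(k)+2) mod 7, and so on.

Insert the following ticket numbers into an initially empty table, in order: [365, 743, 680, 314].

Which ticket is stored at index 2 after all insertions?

743

365 hashes to 1; slot 1 is free => place at 1.
743 hashes to 1; 1 taken => place at 2.
680 hashes to 1; 1,2 taken => place at 3.
314 hashes to 6; slot 6 is free => place at 6.
Table: [∅, 365, 743, 680, ∅, ∅, 314]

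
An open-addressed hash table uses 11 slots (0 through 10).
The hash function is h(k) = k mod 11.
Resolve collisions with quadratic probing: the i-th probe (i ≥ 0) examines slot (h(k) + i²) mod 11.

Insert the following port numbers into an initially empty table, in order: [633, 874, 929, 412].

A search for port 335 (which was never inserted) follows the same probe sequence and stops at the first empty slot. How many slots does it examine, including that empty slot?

5

633 hashes to 6; slot 6 is free -> place at 6.
874 hashes to 5; slot 5 is free -> place at 5.
929 hashes to 5; 5,6 taken -> place at 9.
412 hashes to 5; 5,6,9 taken -> place at 3.
Table: [∅, ∅, ∅, 412, ∅, 874, 633, ∅, ∅, 929, ∅]
Lookup 335: h=5, probe 5,6,9,3,10 → slot 10 empty, not found.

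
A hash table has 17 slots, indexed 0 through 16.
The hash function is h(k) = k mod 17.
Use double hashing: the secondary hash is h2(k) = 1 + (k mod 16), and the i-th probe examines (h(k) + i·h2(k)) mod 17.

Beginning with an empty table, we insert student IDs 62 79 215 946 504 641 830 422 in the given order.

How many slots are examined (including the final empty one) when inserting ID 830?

62 hashes to 11; slot 11 is free => place at 11.
79 hashes to 11, h2=16; 11 taken => place at 10.
215 hashes to 11, h2=8; 11 taken => place at 2.
946 hashes to 11, h2=3; 11 taken => place at 14.
504 hashes to 11, h2=9; 11 taken => place at 3.
641 hashes to 12; slot 12 is free => place at 12.
830 hashes to 14, h2=15; 14,12,10 taken => place at 8.
422 hashes to 14, h2=7; 14 taken => place at 4.
Table: [_, _, 215, 504, 422, _, _, _, 830, _, 79, 62, 641, _, 946, _, _]

4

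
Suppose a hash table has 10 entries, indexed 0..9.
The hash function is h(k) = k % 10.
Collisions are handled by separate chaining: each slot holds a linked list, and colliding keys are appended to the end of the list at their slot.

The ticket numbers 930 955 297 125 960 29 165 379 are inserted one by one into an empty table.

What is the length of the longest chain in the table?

3

Insert 930: h=0, bucket 0 empty -> new chain.
Insert 955: h=5, bucket 5 empty -> new chain.
Insert 297: h=7, bucket 7 empty -> new chain.
Insert 125: h=5, bucket 5 nonempty -> append to chain.
Insert 960: h=0, bucket 0 nonempty -> append to chain.
Insert 29: h=9, bucket 9 empty -> new chain.
Insert 165: h=5, bucket 5 nonempty -> append to chain.
Insert 379: h=9, bucket 9 nonempty -> append to chain.
Final buckets:
0: 930 -> 960
1: _
2: _
3: _
4: _
5: 955 -> 125 -> 165
6: _
7: 297
8: _
9: 29 -> 379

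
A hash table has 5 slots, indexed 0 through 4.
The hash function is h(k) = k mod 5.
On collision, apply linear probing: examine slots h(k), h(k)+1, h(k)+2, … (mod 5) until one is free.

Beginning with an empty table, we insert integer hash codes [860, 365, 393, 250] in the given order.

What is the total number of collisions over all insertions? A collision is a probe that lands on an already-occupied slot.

3

860: h=0 -> slot 0
365: h=0, probe 0,1 -> slot 1
393: h=3 -> slot 3
250: h=0, probe 0,1,2 -> slot 2
Table: [860, 365, 250, 393, ∅]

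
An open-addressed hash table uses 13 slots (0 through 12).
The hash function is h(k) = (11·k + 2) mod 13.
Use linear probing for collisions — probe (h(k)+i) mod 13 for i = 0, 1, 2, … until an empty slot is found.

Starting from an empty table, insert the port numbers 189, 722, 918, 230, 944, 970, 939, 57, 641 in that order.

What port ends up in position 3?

189 hashes to 1; slot 1 is free => place at 1.
722 hashes to 1; 1 taken => place at 2.
918 hashes to 12; slot 12 is free => place at 12.
230 hashes to 10; slot 10 is free => place at 10.
944 hashes to 12; 12 taken => place at 0.
970 hashes to 12; 12,0,1,2 taken => place at 3.
939 hashes to 9; slot 9 is free => place at 9.
57 hashes to 5; slot 5 is free => place at 5.
641 hashes to 7; slot 7 is free => place at 7.
Table: [944, 189, 722, 970, ., 57, ., 641, ., 939, 230, ., 918]

970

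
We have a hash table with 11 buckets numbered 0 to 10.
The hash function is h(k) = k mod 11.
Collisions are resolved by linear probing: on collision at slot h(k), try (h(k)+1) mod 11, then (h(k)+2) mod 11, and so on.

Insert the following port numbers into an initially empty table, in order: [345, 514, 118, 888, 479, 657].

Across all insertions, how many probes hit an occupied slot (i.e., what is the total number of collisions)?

Insert 345: h=4, slot 4 empty -> index 4.
Insert 514: h=8, slot 8 empty -> index 8.
Insert 118: h=8, slot 8 occupied -> index 9.
Insert 888: h=8, slots 8,9 occupied -> index 10.
Insert 479: h=6, slot 6 empty -> index 6.
Insert 657: h=8, slots 8,9,10 occupied -> index 0.
Table: [657, -, -, -, 345, -, 479, -, 514, 118, 888]

6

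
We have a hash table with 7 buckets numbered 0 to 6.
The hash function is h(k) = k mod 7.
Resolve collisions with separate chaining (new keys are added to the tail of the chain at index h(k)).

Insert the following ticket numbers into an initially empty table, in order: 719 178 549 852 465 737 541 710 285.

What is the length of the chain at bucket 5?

Insert 719: h=5, bucket 5 empty -> new chain.
Insert 178: h=3, bucket 3 empty -> new chain.
Insert 549: h=3, bucket 3 nonempty -> append to chain.
Insert 852: h=5, bucket 5 nonempty -> append to chain.
Insert 465: h=3, bucket 3 nonempty -> append to chain.
Insert 737: h=2, bucket 2 empty -> new chain.
Insert 541: h=2, bucket 2 nonempty -> append to chain.
Insert 710: h=3, bucket 3 nonempty -> append to chain.
Insert 285: h=5, bucket 5 nonempty -> append to chain.
Final buckets:
0: -
1: -
2: 737 -> 541
3: 178 -> 549 -> 465 -> 710
4: -
5: 719 -> 852 -> 285
6: -

3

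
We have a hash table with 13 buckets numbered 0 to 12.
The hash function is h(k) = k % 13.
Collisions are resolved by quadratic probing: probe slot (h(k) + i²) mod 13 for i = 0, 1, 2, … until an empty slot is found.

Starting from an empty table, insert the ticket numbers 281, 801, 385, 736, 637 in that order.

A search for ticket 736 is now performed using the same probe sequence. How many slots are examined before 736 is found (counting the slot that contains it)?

4

281: h=8 -> slot 8
801: h=8, probe 8,9 -> slot 9
385: h=8, probe 8,9,12 -> slot 12
736: h=8, probe 8,9,12,4 -> slot 4
637: h=0 -> slot 0
Table: [637, ∅, ∅, ∅, 736, ∅, ∅, ∅, 281, 801, ∅, ∅, 385]
Lookup 736: h=8, probe 8,9,12,4 → found at 4.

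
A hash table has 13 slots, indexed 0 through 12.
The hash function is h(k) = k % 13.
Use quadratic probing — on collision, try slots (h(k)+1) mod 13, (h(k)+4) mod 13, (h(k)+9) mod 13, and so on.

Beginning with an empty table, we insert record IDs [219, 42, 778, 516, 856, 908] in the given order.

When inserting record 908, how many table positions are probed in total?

Insert 219: h=11, slot 11 empty -> index 11.
Insert 42: h=3, slot 3 empty -> index 3.
Insert 778: h=11, slot 11 occupied -> index 12.
Insert 516: h=9, slot 9 empty -> index 9.
Insert 856: h=11, slots 11,12 occupied -> index 2.
Insert 908: h=11, slots 11,12,2 occupied -> index 7.
Table: [., ., 856, 42, ., ., ., 908, ., 516, ., 219, 778]

4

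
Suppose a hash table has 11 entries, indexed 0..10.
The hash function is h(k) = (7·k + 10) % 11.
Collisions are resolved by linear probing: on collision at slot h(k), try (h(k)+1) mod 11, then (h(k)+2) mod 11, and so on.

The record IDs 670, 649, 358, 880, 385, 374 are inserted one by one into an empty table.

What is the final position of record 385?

670: h=3 → slot 3
649: h=10 → slot 10
358: h=8 → slot 8
880: h=10, probe 10,0 → slot 0
385: h=10, probe 10,0,1 → slot 1
374: h=10, probe 10,0,1,2 → slot 2
Table: [880, 385, 374, 670, —, —, —, —, 358, —, 649]

1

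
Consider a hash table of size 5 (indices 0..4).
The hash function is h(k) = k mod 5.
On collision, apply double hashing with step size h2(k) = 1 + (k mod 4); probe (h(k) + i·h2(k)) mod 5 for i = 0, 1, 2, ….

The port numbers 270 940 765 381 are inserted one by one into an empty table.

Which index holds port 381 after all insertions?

270 hashes to 0; slot 0 is free -> place at 0.
940 hashes to 0, h2=1; 0 taken -> place at 1.
765 hashes to 0, h2=2; 0 taken -> place at 2.
381 hashes to 1, h2=2; 1 taken -> place at 3.
Table: [270, 940, 765, 381, -]

3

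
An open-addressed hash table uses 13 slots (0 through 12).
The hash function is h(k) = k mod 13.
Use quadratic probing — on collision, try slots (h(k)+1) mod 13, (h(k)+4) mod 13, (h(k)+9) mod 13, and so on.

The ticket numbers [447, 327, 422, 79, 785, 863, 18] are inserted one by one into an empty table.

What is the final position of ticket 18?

Insert 447: h=5, slot 5 empty -> index 5.
Insert 327: h=2, slot 2 empty -> index 2.
Insert 422: h=6, slot 6 empty -> index 6.
Insert 79: h=1, slot 1 empty -> index 1.
Insert 785: h=5, slots 5,6 occupied -> index 9.
Insert 863: h=5, slots 5,6,9,1 occupied -> index 8.
Insert 18: h=5, slots 5,6,9,1,8 occupied -> index 4.
Table: [-, 79, 327, -, 18, 447, 422, -, 863, 785, -, -, -]

4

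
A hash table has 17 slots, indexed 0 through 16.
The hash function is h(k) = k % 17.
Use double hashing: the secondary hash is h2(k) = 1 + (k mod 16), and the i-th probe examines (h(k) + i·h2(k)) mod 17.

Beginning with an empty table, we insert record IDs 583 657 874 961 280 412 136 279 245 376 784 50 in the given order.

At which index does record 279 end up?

15

Insert 583: h=5, slot 5 empty → index 5.
Insert 657: h=11, slot 11 empty → index 11.
Insert 874: h=7, slot 7 empty → index 7.
Insert 961: h=9, slot 9 empty → index 9.
Insert 280: h=8, slot 8 empty → index 8.
Insert 412: h=4, slot 4 empty → index 4.
Insert 136: h=0, slot 0 empty → index 0.
Insert 279: h=7, h2=8, slot 7 occupied → index 15.
Insert 245: h=7, h2=6, slot 7 occupied → index 13.
Insert 376: h=2, slot 2 empty → index 2.
Insert 784: h=2, h2=1, slot 2 occupied → index 3.
Insert 50: h=16, slot 16 empty → index 16.
Table: [136, _, 376, 784, 412, 583, _, 874, 280, 961, _, 657, _, 245, _, 279, 50]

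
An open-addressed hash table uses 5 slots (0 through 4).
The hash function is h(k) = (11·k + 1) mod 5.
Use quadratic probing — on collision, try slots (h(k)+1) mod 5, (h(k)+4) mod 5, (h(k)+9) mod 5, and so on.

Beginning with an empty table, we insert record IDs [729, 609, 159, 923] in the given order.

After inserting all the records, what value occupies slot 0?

729

Insert 729: h=0, slot 0 empty → index 0.
Insert 609: h=0, slot 0 occupied → index 1.
Insert 159: h=0, slots 0,1 occupied → index 4.
Insert 923: h=4, slots 4,0 occupied → index 3.
Table: [729, 609, ., 923, 159]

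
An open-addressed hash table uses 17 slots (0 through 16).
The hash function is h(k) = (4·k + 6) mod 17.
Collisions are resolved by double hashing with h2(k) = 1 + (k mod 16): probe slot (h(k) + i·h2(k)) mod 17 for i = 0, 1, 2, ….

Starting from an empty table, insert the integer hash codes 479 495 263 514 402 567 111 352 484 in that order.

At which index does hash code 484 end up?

9

479 hashes to 1; slot 1 is free -> place at 1.
495 hashes to 14; slot 14 is free -> place at 14.
263 hashes to 4; slot 4 is free -> place at 4.
514 hashes to 5; slot 5 is free -> place at 5.
402 hashes to 16; slot 16 is free -> place at 16.
567 hashes to 13; slot 13 is free -> place at 13.
111 hashes to 8; slot 8 is free -> place at 8.
352 hashes to 3; slot 3 is free -> place at 3.
484 hashes to 4, h2=5; 4 taken -> place at 9.
Table: [-, 479, -, 352, 263, 514, -, -, 111, 484, -, -, -, 567, 495, -, 402]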